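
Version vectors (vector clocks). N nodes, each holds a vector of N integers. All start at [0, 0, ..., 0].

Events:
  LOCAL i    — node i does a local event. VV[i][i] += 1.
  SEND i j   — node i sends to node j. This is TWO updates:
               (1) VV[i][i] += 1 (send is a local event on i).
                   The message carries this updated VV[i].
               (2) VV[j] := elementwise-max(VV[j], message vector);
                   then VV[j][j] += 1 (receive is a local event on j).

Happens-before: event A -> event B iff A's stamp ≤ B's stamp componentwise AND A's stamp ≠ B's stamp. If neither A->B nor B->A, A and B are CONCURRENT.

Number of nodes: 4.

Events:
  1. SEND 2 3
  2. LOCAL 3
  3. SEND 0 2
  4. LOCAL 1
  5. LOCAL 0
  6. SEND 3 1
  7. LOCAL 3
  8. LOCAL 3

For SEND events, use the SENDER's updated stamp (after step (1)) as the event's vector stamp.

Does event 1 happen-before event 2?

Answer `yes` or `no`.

Initial: VV[0]=[0, 0, 0, 0]
Initial: VV[1]=[0, 0, 0, 0]
Initial: VV[2]=[0, 0, 0, 0]
Initial: VV[3]=[0, 0, 0, 0]
Event 1: SEND 2->3: VV[2][2]++ -> VV[2]=[0, 0, 1, 0], msg_vec=[0, 0, 1, 0]; VV[3]=max(VV[3],msg_vec) then VV[3][3]++ -> VV[3]=[0, 0, 1, 1]
Event 2: LOCAL 3: VV[3][3]++ -> VV[3]=[0, 0, 1, 2]
Event 3: SEND 0->2: VV[0][0]++ -> VV[0]=[1, 0, 0, 0], msg_vec=[1, 0, 0, 0]; VV[2]=max(VV[2],msg_vec) then VV[2][2]++ -> VV[2]=[1, 0, 2, 0]
Event 4: LOCAL 1: VV[1][1]++ -> VV[1]=[0, 1, 0, 0]
Event 5: LOCAL 0: VV[0][0]++ -> VV[0]=[2, 0, 0, 0]
Event 6: SEND 3->1: VV[3][3]++ -> VV[3]=[0, 0, 1, 3], msg_vec=[0, 0, 1, 3]; VV[1]=max(VV[1],msg_vec) then VV[1][1]++ -> VV[1]=[0, 2, 1, 3]
Event 7: LOCAL 3: VV[3][3]++ -> VV[3]=[0, 0, 1, 4]
Event 8: LOCAL 3: VV[3][3]++ -> VV[3]=[0, 0, 1, 5]
Event 1 stamp: [0, 0, 1, 0]
Event 2 stamp: [0, 0, 1, 2]
[0, 0, 1, 0] <= [0, 0, 1, 2]? True. Equal? False. Happens-before: True

Answer: yes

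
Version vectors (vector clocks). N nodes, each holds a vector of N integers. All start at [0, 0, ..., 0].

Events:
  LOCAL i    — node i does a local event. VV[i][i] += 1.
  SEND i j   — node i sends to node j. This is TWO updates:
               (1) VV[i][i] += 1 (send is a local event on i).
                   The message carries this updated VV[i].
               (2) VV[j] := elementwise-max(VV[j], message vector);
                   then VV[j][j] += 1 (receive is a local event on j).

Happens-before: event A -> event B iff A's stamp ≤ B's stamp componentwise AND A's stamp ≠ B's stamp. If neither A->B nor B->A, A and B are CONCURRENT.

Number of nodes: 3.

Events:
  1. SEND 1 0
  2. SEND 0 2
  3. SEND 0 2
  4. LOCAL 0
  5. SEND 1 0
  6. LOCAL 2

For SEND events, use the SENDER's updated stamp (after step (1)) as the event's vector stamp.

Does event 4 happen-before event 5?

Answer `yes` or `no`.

Initial: VV[0]=[0, 0, 0]
Initial: VV[1]=[0, 0, 0]
Initial: VV[2]=[0, 0, 0]
Event 1: SEND 1->0: VV[1][1]++ -> VV[1]=[0, 1, 0], msg_vec=[0, 1, 0]; VV[0]=max(VV[0],msg_vec) then VV[0][0]++ -> VV[0]=[1, 1, 0]
Event 2: SEND 0->2: VV[0][0]++ -> VV[0]=[2, 1, 0], msg_vec=[2, 1, 0]; VV[2]=max(VV[2],msg_vec) then VV[2][2]++ -> VV[2]=[2, 1, 1]
Event 3: SEND 0->2: VV[0][0]++ -> VV[0]=[3, 1, 0], msg_vec=[3, 1, 0]; VV[2]=max(VV[2],msg_vec) then VV[2][2]++ -> VV[2]=[3, 1, 2]
Event 4: LOCAL 0: VV[0][0]++ -> VV[0]=[4, 1, 0]
Event 5: SEND 1->0: VV[1][1]++ -> VV[1]=[0, 2, 0], msg_vec=[0, 2, 0]; VV[0]=max(VV[0],msg_vec) then VV[0][0]++ -> VV[0]=[5, 2, 0]
Event 6: LOCAL 2: VV[2][2]++ -> VV[2]=[3, 1, 3]
Event 4 stamp: [4, 1, 0]
Event 5 stamp: [0, 2, 0]
[4, 1, 0] <= [0, 2, 0]? False. Equal? False. Happens-before: False

Answer: no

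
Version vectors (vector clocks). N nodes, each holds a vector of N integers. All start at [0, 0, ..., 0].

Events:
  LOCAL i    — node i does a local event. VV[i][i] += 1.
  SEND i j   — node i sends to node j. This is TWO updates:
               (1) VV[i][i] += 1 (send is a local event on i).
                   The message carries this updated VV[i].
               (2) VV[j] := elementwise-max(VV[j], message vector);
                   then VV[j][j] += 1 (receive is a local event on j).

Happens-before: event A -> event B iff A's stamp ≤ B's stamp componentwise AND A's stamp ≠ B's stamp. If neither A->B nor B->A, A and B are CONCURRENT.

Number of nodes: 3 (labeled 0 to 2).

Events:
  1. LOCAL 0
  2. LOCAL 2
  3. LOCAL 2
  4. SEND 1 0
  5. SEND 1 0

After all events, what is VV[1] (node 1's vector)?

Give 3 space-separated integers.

Answer: 0 2 0

Derivation:
Initial: VV[0]=[0, 0, 0]
Initial: VV[1]=[0, 0, 0]
Initial: VV[2]=[0, 0, 0]
Event 1: LOCAL 0: VV[0][0]++ -> VV[0]=[1, 0, 0]
Event 2: LOCAL 2: VV[2][2]++ -> VV[2]=[0, 0, 1]
Event 3: LOCAL 2: VV[2][2]++ -> VV[2]=[0, 0, 2]
Event 4: SEND 1->0: VV[1][1]++ -> VV[1]=[0, 1, 0], msg_vec=[0, 1, 0]; VV[0]=max(VV[0],msg_vec) then VV[0][0]++ -> VV[0]=[2, 1, 0]
Event 5: SEND 1->0: VV[1][1]++ -> VV[1]=[0, 2, 0], msg_vec=[0, 2, 0]; VV[0]=max(VV[0],msg_vec) then VV[0][0]++ -> VV[0]=[3, 2, 0]
Final vectors: VV[0]=[3, 2, 0]; VV[1]=[0, 2, 0]; VV[2]=[0, 0, 2]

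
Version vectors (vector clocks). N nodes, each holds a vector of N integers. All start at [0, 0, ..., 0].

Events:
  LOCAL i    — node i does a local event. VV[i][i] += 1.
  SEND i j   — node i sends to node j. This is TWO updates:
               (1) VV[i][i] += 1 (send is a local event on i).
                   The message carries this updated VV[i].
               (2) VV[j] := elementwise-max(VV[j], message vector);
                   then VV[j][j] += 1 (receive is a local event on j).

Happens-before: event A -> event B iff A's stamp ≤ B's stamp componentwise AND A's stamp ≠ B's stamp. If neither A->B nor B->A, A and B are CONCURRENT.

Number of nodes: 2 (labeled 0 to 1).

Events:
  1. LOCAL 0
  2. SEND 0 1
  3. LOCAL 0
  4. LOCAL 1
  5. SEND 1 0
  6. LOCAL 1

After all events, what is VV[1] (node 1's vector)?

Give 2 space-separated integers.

Answer: 2 4

Derivation:
Initial: VV[0]=[0, 0]
Initial: VV[1]=[0, 0]
Event 1: LOCAL 0: VV[0][0]++ -> VV[0]=[1, 0]
Event 2: SEND 0->1: VV[0][0]++ -> VV[0]=[2, 0], msg_vec=[2, 0]; VV[1]=max(VV[1],msg_vec) then VV[1][1]++ -> VV[1]=[2, 1]
Event 3: LOCAL 0: VV[0][0]++ -> VV[0]=[3, 0]
Event 4: LOCAL 1: VV[1][1]++ -> VV[1]=[2, 2]
Event 5: SEND 1->0: VV[1][1]++ -> VV[1]=[2, 3], msg_vec=[2, 3]; VV[0]=max(VV[0],msg_vec) then VV[0][0]++ -> VV[0]=[4, 3]
Event 6: LOCAL 1: VV[1][1]++ -> VV[1]=[2, 4]
Final vectors: VV[0]=[4, 3]; VV[1]=[2, 4]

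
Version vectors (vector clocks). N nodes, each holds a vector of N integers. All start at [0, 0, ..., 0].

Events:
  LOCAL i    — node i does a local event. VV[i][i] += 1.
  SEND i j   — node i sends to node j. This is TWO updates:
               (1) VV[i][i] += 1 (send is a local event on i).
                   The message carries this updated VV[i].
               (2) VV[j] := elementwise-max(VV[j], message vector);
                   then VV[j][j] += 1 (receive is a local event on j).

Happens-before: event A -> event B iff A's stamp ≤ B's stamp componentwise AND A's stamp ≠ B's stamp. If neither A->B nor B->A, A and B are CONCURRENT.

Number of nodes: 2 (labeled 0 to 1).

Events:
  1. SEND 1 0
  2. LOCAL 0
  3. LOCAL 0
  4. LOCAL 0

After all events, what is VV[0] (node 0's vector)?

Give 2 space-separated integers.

Initial: VV[0]=[0, 0]
Initial: VV[1]=[0, 0]
Event 1: SEND 1->0: VV[1][1]++ -> VV[1]=[0, 1], msg_vec=[0, 1]; VV[0]=max(VV[0],msg_vec) then VV[0][0]++ -> VV[0]=[1, 1]
Event 2: LOCAL 0: VV[0][0]++ -> VV[0]=[2, 1]
Event 3: LOCAL 0: VV[0][0]++ -> VV[0]=[3, 1]
Event 4: LOCAL 0: VV[0][0]++ -> VV[0]=[4, 1]
Final vectors: VV[0]=[4, 1]; VV[1]=[0, 1]

Answer: 4 1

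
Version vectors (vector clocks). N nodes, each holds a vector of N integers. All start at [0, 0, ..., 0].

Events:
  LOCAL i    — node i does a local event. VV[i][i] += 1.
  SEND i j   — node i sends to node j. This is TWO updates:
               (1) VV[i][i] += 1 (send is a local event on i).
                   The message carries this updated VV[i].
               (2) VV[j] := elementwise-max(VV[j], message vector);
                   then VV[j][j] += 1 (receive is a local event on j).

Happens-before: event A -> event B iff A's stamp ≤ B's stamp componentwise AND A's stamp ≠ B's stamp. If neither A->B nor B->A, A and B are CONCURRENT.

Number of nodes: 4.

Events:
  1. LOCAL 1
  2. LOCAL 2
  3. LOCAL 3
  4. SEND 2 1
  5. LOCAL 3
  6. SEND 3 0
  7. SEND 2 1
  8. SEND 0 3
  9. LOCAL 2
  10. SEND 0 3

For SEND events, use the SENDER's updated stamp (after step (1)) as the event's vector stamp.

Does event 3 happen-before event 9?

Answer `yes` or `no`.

Answer: no

Derivation:
Initial: VV[0]=[0, 0, 0, 0]
Initial: VV[1]=[0, 0, 0, 0]
Initial: VV[2]=[0, 0, 0, 0]
Initial: VV[3]=[0, 0, 0, 0]
Event 1: LOCAL 1: VV[1][1]++ -> VV[1]=[0, 1, 0, 0]
Event 2: LOCAL 2: VV[2][2]++ -> VV[2]=[0, 0, 1, 0]
Event 3: LOCAL 3: VV[3][3]++ -> VV[3]=[0, 0, 0, 1]
Event 4: SEND 2->1: VV[2][2]++ -> VV[2]=[0, 0, 2, 0], msg_vec=[0, 0, 2, 0]; VV[1]=max(VV[1],msg_vec) then VV[1][1]++ -> VV[1]=[0, 2, 2, 0]
Event 5: LOCAL 3: VV[3][3]++ -> VV[3]=[0, 0, 0, 2]
Event 6: SEND 3->0: VV[3][3]++ -> VV[3]=[0, 0, 0, 3], msg_vec=[0, 0, 0, 3]; VV[0]=max(VV[0],msg_vec) then VV[0][0]++ -> VV[0]=[1, 0, 0, 3]
Event 7: SEND 2->1: VV[2][2]++ -> VV[2]=[0, 0, 3, 0], msg_vec=[0, 0, 3, 0]; VV[1]=max(VV[1],msg_vec) then VV[1][1]++ -> VV[1]=[0, 3, 3, 0]
Event 8: SEND 0->3: VV[0][0]++ -> VV[0]=[2, 0, 0, 3], msg_vec=[2, 0, 0, 3]; VV[3]=max(VV[3],msg_vec) then VV[3][3]++ -> VV[3]=[2, 0, 0, 4]
Event 9: LOCAL 2: VV[2][2]++ -> VV[2]=[0, 0, 4, 0]
Event 10: SEND 0->3: VV[0][0]++ -> VV[0]=[3, 0, 0, 3], msg_vec=[3, 0, 0, 3]; VV[3]=max(VV[3],msg_vec) then VV[3][3]++ -> VV[3]=[3, 0, 0, 5]
Event 3 stamp: [0, 0, 0, 1]
Event 9 stamp: [0, 0, 4, 0]
[0, 0, 0, 1] <= [0, 0, 4, 0]? False. Equal? False. Happens-before: False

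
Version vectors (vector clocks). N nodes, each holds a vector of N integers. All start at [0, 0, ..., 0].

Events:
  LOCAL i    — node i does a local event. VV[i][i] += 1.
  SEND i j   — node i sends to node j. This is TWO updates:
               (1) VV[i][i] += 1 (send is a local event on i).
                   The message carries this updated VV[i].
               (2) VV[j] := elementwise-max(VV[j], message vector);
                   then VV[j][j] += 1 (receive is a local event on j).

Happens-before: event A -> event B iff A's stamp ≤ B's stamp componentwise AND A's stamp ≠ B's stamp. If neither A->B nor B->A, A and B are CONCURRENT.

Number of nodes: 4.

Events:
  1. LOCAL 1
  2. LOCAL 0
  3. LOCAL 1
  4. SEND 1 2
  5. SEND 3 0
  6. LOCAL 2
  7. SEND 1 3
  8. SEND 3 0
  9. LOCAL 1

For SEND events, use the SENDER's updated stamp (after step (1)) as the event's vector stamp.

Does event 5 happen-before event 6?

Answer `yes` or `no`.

Initial: VV[0]=[0, 0, 0, 0]
Initial: VV[1]=[0, 0, 0, 0]
Initial: VV[2]=[0, 0, 0, 0]
Initial: VV[3]=[0, 0, 0, 0]
Event 1: LOCAL 1: VV[1][1]++ -> VV[1]=[0, 1, 0, 0]
Event 2: LOCAL 0: VV[0][0]++ -> VV[0]=[1, 0, 0, 0]
Event 3: LOCAL 1: VV[1][1]++ -> VV[1]=[0, 2, 0, 0]
Event 4: SEND 1->2: VV[1][1]++ -> VV[1]=[0, 3, 0, 0], msg_vec=[0, 3, 0, 0]; VV[2]=max(VV[2],msg_vec) then VV[2][2]++ -> VV[2]=[0, 3, 1, 0]
Event 5: SEND 3->0: VV[3][3]++ -> VV[3]=[0, 0, 0, 1], msg_vec=[0, 0, 0, 1]; VV[0]=max(VV[0],msg_vec) then VV[0][0]++ -> VV[0]=[2, 0, 0, 1]
Event 6: LOCAL 2: VV[2][2]++ -> VV[2]=[0, 3, 2, 0]
Event 7: SEND 1->3: VV[1][1]++ -> VV[1]=[0, 4, 0, 0], msg_vec=[0, 4, 0, 0]; VV[3]=max(VV[3],msg_vec) then VV[3][3]++ -> VV[3]=[0, 4, 0, 2]
Event 8: SEND 3->0: VV[3][3]++ -> VV[3]=[0, 4, 0, 3], msg_vec=[0, 4, 0, 3]; VV[0]=max(VV[0],msg_vec) then VV[0][0]++ -> VV[0]=[3, 4, 0, 3]
Event 9: LOCAL 1: VV[1][1]++ -> VV[1]=[0, 5, 0, 0]
Event 5 stamp: [0, 0, 0, 1]
Event 6 stamp: [0, 3, 2, 0]
[0, 0, 0, 1] <= [0, 3, 2, 0]? False. Equal? False. Happens-before: False

Answer: no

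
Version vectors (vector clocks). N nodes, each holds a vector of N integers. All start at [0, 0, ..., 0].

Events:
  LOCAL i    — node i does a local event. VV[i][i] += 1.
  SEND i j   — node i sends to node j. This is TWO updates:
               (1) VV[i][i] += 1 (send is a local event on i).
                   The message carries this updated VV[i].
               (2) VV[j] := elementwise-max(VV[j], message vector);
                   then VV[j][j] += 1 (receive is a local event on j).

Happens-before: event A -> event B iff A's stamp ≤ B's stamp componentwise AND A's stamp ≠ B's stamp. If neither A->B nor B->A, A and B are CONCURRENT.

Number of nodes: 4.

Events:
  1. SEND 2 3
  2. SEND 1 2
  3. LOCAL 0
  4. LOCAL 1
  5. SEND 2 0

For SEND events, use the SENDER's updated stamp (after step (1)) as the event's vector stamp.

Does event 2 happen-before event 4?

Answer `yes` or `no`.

Answer: yes

Derivation:
Initial: VV[0]=[0, 0, 0, 0]
Initial: VV[1]=[0, 0, 0, 0]
Initial: VV[2]=[0, 0, 0, 0]
Initial: VV[3]=[0, 0, 0, 0]
Event 1: SEND 2->3: VV[2][2]++ -> VV[2]=[0, 0, 1, 0], msg_vec=[0, 0, 1, 0]; VV[3]=max(VV[3],msg_vec) then VV[3][3]++ -> VV[3]=[0, 0, 1, 1]
Event 2: SEND 1->2: VV[1][1]++ -> VV[1]=[0, 1, 0, 0], msg_vec=[0, 1, 0, 0]; VV[2]=max(VV[2],msg_vec) then VV[2][2]++ -> VV[2]=[0, 1, 2, 0]
Event 3: LOCAL 0: VV[0][0]++ -> VV[0]=[1, 0, 0, 0]
Event 4: LOCAL 1: VV[1][1]++ -> VV[1]=[0, 2, 0, 0]
Event 5: SEND 2->0: VV[2][2]++ -> VV[2]=[0, 1, 3, 0], msg_vec=[0, 1, 3, 0]; VV[0]=max(VV[0],msg_vec) then VV[0][0]++ -> VV[0]=[2, 1, 3, 0]
Event 2 stamp: [0, 1, 0, 0]
Event 4 stamp: [0, 2, 0, 0]
[0, 1, 0, 0] <= [0, 2, 0, 0]? True. Equal? False. Happens-before: True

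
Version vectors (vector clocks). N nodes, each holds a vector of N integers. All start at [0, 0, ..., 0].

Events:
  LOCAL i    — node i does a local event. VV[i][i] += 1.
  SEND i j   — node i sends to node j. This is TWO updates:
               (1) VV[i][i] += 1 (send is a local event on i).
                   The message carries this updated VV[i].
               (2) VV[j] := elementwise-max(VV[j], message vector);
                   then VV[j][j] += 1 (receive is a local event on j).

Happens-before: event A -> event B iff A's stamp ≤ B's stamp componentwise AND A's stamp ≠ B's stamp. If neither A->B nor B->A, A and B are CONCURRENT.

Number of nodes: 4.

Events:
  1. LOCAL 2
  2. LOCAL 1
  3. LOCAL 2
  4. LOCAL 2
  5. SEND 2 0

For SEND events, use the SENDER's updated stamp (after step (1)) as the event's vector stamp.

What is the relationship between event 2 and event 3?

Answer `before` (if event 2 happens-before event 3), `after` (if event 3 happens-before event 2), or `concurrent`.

Initial: VV[0]=[0, 0, 0, 0]
Initial: VV[1]=[0, 0, 0, 0]
Initial: VV[2]=[0, 0, 0, 0]
Initial: VV[3]=[0, 0, 0, 0]
Event 1: LOCAL 2: VV[2][2]++ -> VV[2]=[0, 0, 1, 0]
Event 2: LOCAL 1: VV[1][1]++ -> VV[1]=[0, 1, 0, 0]
Event 3: LOCAL 2: VV[2][2]++ -> VV[2]=[0, 0, 2, 0]
Event 4: LOCAL 2: VV[2][2]++ -> VV[2]=[0, 0, 3, 0]
Event 5: SEND 2->0: VV[2][2]++ -> VV[2]=[0, 0, 4, 0], msg_vec=[0, 0, 4, 0]; VV[0]=max(VV[0],msg_vec) then VV[0][0]++ -> VV[0]=[1, 0, 4, 0]
Event 2 stamp: [0, 1, 0, 0]
Event 3 stamp: [0, 0, 2, 0]
[0, 1, 0, 0] <= [0, 0, 2, 0]? False
[0, 0, 2, 0] <= [0, 1, 0, 0]? False
Relation: concurrent

Answer: concurrent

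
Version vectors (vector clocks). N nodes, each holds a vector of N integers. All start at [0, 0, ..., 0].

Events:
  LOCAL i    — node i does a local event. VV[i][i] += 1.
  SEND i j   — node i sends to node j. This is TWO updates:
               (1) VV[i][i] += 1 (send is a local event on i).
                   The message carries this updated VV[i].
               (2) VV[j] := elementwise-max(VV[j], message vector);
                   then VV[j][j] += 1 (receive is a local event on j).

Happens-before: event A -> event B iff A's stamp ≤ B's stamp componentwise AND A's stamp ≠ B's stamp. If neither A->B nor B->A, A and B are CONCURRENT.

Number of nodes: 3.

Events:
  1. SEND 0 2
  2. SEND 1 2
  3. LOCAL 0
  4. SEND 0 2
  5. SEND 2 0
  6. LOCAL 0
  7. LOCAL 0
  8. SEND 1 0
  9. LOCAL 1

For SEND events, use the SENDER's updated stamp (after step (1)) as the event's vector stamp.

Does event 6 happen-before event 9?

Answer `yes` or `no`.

Answer: no

Derivation:
Initial: VV[0]=[0, 0, 0]
Initial: VV[1]=[0, 0, 0]
Initial: VV[2]=[0, 0, 0]
Event 1: SEND 0->2: VV[0][0]++ -> VV[0]=[1, 0, 0], msg_vec=[1, 0, 0]; VV[2]=max(VV[2],msg_vec) then VV[2][2]++ -> VV[2]=[1, 0, 1]
Event 2: SEND 1->2: VV[1][1]++ -> VV[1]=[0, 1, 0], msg_vec=[0, 1, 0]; VV[2]=max(VV[2],msg_vec) then VV[2][2]++ -> VV[2]=[1, 1, 2]
Event 3: LOCAL 0: VV[0][0]++ -> VV[0]=[2, 0, 0]
Event 4: SEND 0->2: VV[0][0]++ -> VV[0]=[3, 0, 0], msg_vec=[3, 0, 0]; VV[2]=max(VV[2],msg_vec) then VV[2][2]++ -> VV[2]=[3, 1, 3]
Event 5: SEND 2->0: VV[2][2]++ -> VV[2]=[3, 1, 4], msg_vec=[3, 1, 4]; VV[0]=max(VV[0],msg_vec) then VV[0][0]++ -> VV[0]=[4, 1, 4]
Event 6: LOCAL 0: VV[0][0]++ -> VV[0]=[5, 1, 4]
Event 7: LOCAL 0: VV[0][0]++ -> VV[0]=[6, 1, 4]
Event 8: SEND 1->0: VV[1][1]++ -> VV[1]=[0, 2, 0], msg_vec=[0, 2, 0]; VV[0]=max(VV[0],msg_vec) then VV[0][0]++ -> VV[0]=[7, 2, 4]
Event 9: LOCAL 1: VV[1][1]++ -> VV[1]=[0, 3, 0]
Event 6 stamp: [5, 1, 4]
Event 9 stamp: [0, 3, 0]
[5, 1, 4] <= [0, 3, 0]? False. Equal? False. Happens-before: False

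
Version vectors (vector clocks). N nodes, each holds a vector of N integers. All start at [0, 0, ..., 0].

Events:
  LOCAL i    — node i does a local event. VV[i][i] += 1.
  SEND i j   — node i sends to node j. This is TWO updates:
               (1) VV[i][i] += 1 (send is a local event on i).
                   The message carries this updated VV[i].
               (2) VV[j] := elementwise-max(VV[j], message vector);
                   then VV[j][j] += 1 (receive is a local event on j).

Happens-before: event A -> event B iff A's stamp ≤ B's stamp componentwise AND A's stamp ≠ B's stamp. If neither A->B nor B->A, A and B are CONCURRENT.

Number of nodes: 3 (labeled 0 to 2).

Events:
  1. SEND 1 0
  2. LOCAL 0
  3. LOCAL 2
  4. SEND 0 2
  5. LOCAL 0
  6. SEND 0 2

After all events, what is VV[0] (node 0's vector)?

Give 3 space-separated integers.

Answer: 5 1 0

Derivation:
Initial: VV[0]=[0, 0, 0]
Initial: VV[1]=[0, 0, 0]
Initial: VV[2]=[0, 0, 0]
Event 1: SEND 1->0: VV[1][1]++ -> VV[1]=[0, 1, 0], msg_vec=[0, 1, 0]; VV[0]=max(VV[0],msg_vec) then VV[0][0]++ -> VV[0]=[1, 1, 0]
Event 2: LOCAL 0: VV[0][0]++ -> VV[0]=[2, 1, 0]
Event 3: LOCAL 2: VV[2][2]++ -> VV[2]=[0, 0, 1]
Event 4: SEND 0->2: VV[0][0]++ -> VV[0]=[3, 1, 0], msg_vec=[3, 1, 0]; VV[2]=max(VV[2],msg_vec) then VV[2][2]++ -> VV[2]=[3, 1, 2]
Event 5: LOCAL 0: VV[0][0]++ -> VV[0]=[4, 1, 0]
Event 6: SEND 0->2: VV[0][0]++ -> VV[0]=[5, 1, 0], msg_vec=[5, 1, 0]; VV[2]=max(VV[2],msg_vec) then VV[2][2]++ -> VV[2]=[5, 1, 3]
Final vectors: VV[0]=[5, 1, 0]; VV[1]=[0, 1, 0]; VV[2]=[5, 1, 3]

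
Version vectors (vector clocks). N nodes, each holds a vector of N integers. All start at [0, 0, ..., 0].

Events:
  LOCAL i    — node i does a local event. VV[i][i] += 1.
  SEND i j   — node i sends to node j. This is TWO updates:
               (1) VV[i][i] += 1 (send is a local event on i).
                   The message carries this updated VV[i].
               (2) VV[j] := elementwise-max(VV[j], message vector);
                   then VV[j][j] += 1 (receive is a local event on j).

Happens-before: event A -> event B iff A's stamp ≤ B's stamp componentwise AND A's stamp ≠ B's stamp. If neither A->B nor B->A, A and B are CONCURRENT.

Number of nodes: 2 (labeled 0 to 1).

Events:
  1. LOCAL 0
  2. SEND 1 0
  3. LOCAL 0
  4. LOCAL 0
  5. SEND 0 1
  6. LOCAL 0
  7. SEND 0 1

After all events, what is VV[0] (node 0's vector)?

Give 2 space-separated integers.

Initial: VV[0]=[0, 0]
Initial: VV[1]=[0, 0]
Event 1: LOCAL 0: VV[0][0]++ -> VV[0]=[1, 0]
Event 2: SEND 1->0: VV[1][1]++ -> VV[1]=[0, 1], msg_vec=[0, 1]; VV[0]=max(VV[0],msg_vec) then VV[0][0]++ -> VV[0]=[2, 1]
Event 3: LOCAL 0: VV[0][0]++ -> VV[0]=[3, 1]
Event 4: LOCAL 0: VV[0][0]++ -> VV[0]=[4, 1]
Event 5: SEND 0->1: VV[0][0]++ -> VV[0]=[5, 1], msg_vec=[5, 1]; VV[1]=max(VV[1],msg_vec) then VV[1][1]++ -> VV[1]=[5, 2]
Event 6: LOCAL 0: VV[0][0]++ -> VV[0]=[6, 1]
Event 7: SEND 0->1: VV[0][0]++ -> VV[0]=[7, 1], msg_vec=[7, 1]; VV[1]=max(VV[1],msg_vec) then VV[1][1]++ -> VV[1]=[7, 3]
Final vectors: VV[0]=[7, 1]; VV[1]=[7, 3]

Answer: 7 1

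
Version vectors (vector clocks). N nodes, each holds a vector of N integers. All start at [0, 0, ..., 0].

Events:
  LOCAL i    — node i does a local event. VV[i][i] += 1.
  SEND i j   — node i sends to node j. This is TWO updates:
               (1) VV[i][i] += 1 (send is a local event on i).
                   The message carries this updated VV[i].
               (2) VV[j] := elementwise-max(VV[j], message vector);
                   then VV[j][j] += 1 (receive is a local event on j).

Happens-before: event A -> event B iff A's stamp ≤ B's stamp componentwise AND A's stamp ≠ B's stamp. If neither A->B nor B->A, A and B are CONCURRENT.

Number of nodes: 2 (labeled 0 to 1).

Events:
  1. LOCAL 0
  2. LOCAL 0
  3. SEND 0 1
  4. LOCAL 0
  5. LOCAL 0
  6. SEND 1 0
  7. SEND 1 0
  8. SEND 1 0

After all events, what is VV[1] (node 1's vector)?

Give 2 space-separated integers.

Answer: 3 4

Derivation:
Initial: VV[0]=[0, 0]
Initial: VV[1]=[0, 0]
Event 1: LOCAL 0: VV[0][0]++ -> VV[0]=[1, 0]
Event 2: LOCAL 0: VV[0][0]++ -> VV[0]=[2, 0]
Event 3: SEND 0->1: VV[0][0]++ -> VV[0]=[3, 0], msg_vec=[3, 0]; VV[1]=max(VV[1],msg_vec) then VV[1][1]++ -> VV[1]=[3, 1]
Event 4: LOCAL 0: VV[0][0]++ -> VV[0]=[4, 0]
Event 5: LOCAL 0: VV[0][0]++ -> VV[0]=[5, 0]
Event 6: SEND 1->0: VV[1][1]++ -> VV[1]=[3, 2], msg_vec=[3, 2]; VV[0]=max(VV[0],msg_vec) then VV[0][0]++ -> VV[0]=[6, 2]
Event 7: SEND 1->0: VV[1][1]++ -> VV[1]=[3, 3], msg_vec=[3, 3]; VV[0]=max(VV[0],msg_vec) then VV[0][0]++ -> VV[0]=[7, 3]
Event 8: SEND 1->0: VV[1][1]++ -> VV[1]=[3, 4], msg_vec=[3, 4]; VV[0]=max(VV[0],msg_vec) then VV[0][0]++ -> VV[0]=[8, 4]
Final vectors: VV[0]=[8, 4]; VV[1]=[3, 4]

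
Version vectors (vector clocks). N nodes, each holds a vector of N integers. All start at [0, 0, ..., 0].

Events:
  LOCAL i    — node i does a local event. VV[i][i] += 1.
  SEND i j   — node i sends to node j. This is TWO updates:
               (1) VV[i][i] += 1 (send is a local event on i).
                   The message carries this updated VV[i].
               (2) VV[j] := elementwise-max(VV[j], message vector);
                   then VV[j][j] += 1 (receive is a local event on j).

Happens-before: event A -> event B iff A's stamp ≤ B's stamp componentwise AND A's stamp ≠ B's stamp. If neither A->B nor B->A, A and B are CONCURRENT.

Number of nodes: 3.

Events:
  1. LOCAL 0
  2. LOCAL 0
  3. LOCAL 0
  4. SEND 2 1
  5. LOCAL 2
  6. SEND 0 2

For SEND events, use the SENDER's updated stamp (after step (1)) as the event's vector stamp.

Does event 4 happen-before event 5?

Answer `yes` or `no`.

Initial: VV[0]=[0, 0, 0]
Initial: VV[1]=[0, 0, 0]
Initial: VV[2]=[0, 0, 0]
Event 1: LOCAL 0: VV[0][0]++ -> VV[0]=[1, 0, 0]
Event 2: LOCAL 0: VV[0][0]++ -> VV[0]=[2, 0, 0]
Event 3: LOCAL 0: VV[0][0]++ -> VV[0]=[3, 0, 0]
Event 4: SEND 2->1: VV[2][2]++ -> VV[2]=[0, 0, 1], msg_vec=[0, 0, 1]; VV[1]=max(VV[1],msg_vec) then VV[1][1]++ -> VV[1]=[0, 1, 1]
Event 5: LOCAL 2: VV[2][2]++ -> VV[2]=[0, 0, 2]
Event 6: SEND 0->2: VV[0][0]++ -> VV[0]=[4, 0, 0], msg_vec=[4, 0, 0]; VV[2]=max(VV[2],msg_vec) then VV[2][2]++ -> VV[2]=[4, 0, 3]
Event 4 stamp: [0, 0, 1]
Event 5 stamp: [0, 0, 2]
[0, 0, 1] <= [0, 0, 2]? True. Equal? False. Happens-before: True

Answer: yes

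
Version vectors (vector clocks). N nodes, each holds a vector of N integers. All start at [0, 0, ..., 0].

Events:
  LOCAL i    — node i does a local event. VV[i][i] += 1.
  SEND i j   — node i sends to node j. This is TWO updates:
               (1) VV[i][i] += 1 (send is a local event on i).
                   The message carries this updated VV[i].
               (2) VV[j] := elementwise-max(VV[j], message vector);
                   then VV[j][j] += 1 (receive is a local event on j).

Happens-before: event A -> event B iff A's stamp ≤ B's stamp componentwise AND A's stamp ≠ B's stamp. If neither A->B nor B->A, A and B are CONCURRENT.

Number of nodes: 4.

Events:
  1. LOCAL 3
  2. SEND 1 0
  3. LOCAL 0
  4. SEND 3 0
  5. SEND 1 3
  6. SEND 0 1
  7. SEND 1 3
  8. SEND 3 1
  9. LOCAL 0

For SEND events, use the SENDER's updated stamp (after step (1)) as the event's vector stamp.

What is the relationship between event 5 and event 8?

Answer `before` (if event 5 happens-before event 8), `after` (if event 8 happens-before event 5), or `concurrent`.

Answer: before

Derivation:
Initial: VV[0]=[0, 0, 0, 0]
Initial: VV[1]=[0, 0, 0, 0]
Initial: VV[2]=[0, 0, 0, 0]
Initial: VV[3]=[0, 0, 0, 0]
Event 1: LOCAL 3: VV[3][3]++ -> VV[3]=[0, 0, 0, 1]
Event 2: SEND 1->0: VV[1][1]++ -> VV[1]=[0, 1, 0, 0], msg_vec=[0, 1, 0, 0]; VV[0]=max(VV[0],msg_vec) then VV[0][0]++ -> VV[0]=[1, 1, 0, 0]
Event 3: LOCAL 0: VV[0][0]++ -> VV[0]=[2, 1, 0, 0]
Event 4: SEND 3->0: VV[3][3]++ -> VV[3]=[0, 0, 0, 2], msg_vec=[0, 0, 0, 2]; VV[0]=max(VV[0],msg_vec) then VV[0][0]++ -> VV[0]=[3, 1, 0, 2]
Event 5: SEND 1->3: VV[1][1]++ -> VV[1]=[0, 2, 0, 0], msg_vec=[0, 2, 0, 0]; VV[3]=max(VV[3],msg_vec) then VV[3][3]++ -> VV[3]=[0, 2, 0, 3]
Event 6: SEND 0->1: VV[0][0]++ -> VV[0]=[4, 1, 0, 2], msg_vec=[4, 1, 0, 2]; VV[1]=max(VV[1],msg_vec) then VV[1][1]++ -> VV[1]=[4, 3, 0, 2]
Event 7: SEND 1->3: VV[1][1]++ -> VV[1]=[4, 4, 0, 2], msg_vec=[4, 4, 0, 2]; VV[3]=max(VV[3],msg_vec) then VV[3][3]++ -> VV[3]=[4, 4, 0, 4]
Event 8: SEND 3->1: VV[3][3]++ -> VV[3]=[4, 4, 0, 5], msg_vec=[4, 4, 0, 5]; VV[1]=max(VV[1],msg_vec) then VV[1][1]++ -> VV[1]=[4, 5, 0, 5]
Event 9: LOCAL 0: VV[0][0]++ -> VV[0]=[5, 1, 0, 2]
Event 5 stamp: [0, 2, 0, 0]
Event 8 stamp: [4, 4, 0, 5]
[0, 2, 0, 0] <= [4, 4, 0, 5]? True
[4, 4, 0, 5] <= [0, 2, 0, 0]? False
Relation: before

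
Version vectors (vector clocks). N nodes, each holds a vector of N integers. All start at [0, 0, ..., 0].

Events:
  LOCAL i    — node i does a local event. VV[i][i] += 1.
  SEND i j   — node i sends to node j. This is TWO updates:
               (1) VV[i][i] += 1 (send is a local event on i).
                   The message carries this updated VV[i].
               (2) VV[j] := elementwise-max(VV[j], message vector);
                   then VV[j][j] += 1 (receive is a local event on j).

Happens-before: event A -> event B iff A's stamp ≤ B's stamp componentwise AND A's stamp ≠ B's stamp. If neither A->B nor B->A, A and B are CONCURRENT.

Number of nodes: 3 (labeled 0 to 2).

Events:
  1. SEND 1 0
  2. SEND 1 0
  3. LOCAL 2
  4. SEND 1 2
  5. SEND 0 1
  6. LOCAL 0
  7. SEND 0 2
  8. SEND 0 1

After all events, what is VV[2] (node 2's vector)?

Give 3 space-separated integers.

Initial: VV[0]=[0, 0, 0]
Initial: VV[1]=[0, 0, 0]
Initial: VV[2]=[0, 0, 0]
Event 1: SEND 1->0: VV[1][1]++ -> VV[1]=[0, 1, 0], msg_vec=[0, 1, 0]; VV[0]=max(VV[0],msg_vec) then VV[0][0]++ -> VV[0]=[1, 1, 0]
Event 2: SEND 1->0: VV[1][1]++ -> VV[1]=[0, 2, 0], msg_vec=[0, 2, 0]; VV[0]=max(VV[0],msg_vec) then VV[0][0]++ -> VV[0]=[2, 2, 0]
Event 3: LOCAL 2: VV[2][2]++ -> VV[2]=[0, 0, 1]
Event 4: SEND 1->2: VV[1][1]++ -> VV[1]=[0, 3, 0], msg_vec=[0, 3, 0]; VV[2]=max(VV[2],msg_vec) then VV[2][2]++ -> VV[2]=[0, 3, 2]
Event 5: SEND 0->1: VV[0][0]++ -> VV[0]=[3, 2, 0], msg_vec=[3, 2, 0]; VV[1]=max(VV[1],msg_vec) then VV[1][1]++ -> VV[1]=[3, 4, 0]
Event 6: LOCAL 0: VV[0][0]++ -> VV[0]=[4, 2, 0]
Event 7: SEND 0->2: VV[0][0]++ -> VV[0]=[5, 2, 0], msg_vec=[5, 2, 0]; VV[2]=max(VV[2],msg_vec) then VV[2][2]++ -> VV[2]=[5, 3, 3]
Event 8: SEND 0->1: VV[0][0]++ -> VV[0]=[6, 2, 0], msg_vec=[6, 2, 0]; VV[1]=max(VV[1],msg_vec) then VV[1][1]++ -> VV[1]=[6, 5, 0]
Final vectors: VV[0]=[6, 2, 0]; VV[1]=[6, 5, 0]; VV[2]=[5, 3, 3]

Answer: 5 3 3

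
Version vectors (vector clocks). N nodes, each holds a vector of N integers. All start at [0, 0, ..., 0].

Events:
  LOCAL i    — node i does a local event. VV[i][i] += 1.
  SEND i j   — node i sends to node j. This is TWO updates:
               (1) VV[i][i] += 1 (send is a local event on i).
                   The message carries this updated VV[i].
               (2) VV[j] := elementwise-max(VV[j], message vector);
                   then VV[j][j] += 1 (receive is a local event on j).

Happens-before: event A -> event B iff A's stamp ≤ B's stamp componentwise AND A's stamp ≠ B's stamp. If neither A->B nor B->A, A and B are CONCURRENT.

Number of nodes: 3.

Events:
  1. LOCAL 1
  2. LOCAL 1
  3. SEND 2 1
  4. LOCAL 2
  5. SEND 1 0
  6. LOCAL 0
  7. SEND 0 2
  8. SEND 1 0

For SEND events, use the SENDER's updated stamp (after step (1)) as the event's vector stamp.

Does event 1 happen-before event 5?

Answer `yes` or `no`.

Initial: VV[0]=[0, 0, 0]
Initial: VV[1]=[0, 0, 0]
Initial: VV[2]=[0, 0, 0]
Event 1: LOCAL 1: VV[1][1]++ -> VV[1]=[0, 1, 0]
Event 2: LOCAL 1: VV[1][1]++ -> VV[1]=[0, 2, 0]
Event 3: SEND 2->1: VV[2][2]++ -> VV[2]=[0, 0, 1], msg_vec=[0, 0, 1]; VV[1]=max(VV[1],msg_vec) then VV[1][1]++ -> VV[1]=[0, 3, 1]
Event 4: LOCAL 2: VV[2][2]++ -> VV[2]=[0, 0, 2]
Event 5: SEND 1->0: VV[1][1]++ -> VV[1]=[0, 4, 1], msg_vec=[0, 4, 1]; VV[0]=max(VV[0],msg_vec) then VV[0][0]++ -> VV[0]=[1, 4, 1]
Event 6: LOCAL 0: VV[0][0]++ -> VV[0]=[2, 4, 1]
Event 7: SEND 0->2: VV[0][0]++ -> VV[0]=[3, 4, 1], msg_vec=[3, 4, 1]; VV[2]=max(VV[2],msg_vec) then VV[2][2]++ -> VV[2]=[3, 4, 3]
Event 8: SEND 1->0: VV[1][1]++ -> VV[1]=[0, 5, 1], msg_vec=[0, 5, 1]; VV[0]=max(VV[0],msg_vec) then VV[0][0]++ -> VV[0]=[4, 5, 1]
Event 1 stamp: [0, 1, 0]
Event 5 stamp: [0, 4, 1]
[0, 1, 0] <= [0, 4, 1]? True. Equal? False. Happens-before: True

Answer: yes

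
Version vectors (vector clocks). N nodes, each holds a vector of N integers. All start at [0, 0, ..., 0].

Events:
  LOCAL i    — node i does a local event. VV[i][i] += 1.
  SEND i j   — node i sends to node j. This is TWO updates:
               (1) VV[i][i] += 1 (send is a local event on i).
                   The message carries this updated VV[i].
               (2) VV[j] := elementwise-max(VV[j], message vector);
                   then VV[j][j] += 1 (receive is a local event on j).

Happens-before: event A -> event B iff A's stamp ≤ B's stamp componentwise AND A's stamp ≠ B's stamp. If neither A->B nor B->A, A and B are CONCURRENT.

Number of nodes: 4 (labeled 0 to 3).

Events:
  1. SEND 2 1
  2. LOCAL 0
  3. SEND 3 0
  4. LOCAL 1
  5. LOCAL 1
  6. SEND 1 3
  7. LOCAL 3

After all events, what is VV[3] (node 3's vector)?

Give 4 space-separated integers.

Answer: 0 4 1 3

Derivation:
Initial: VV[0]=[0, 0, 0, 0]
Initial: VV[1]=[0, 0, 0, 0]
Initial: VV[2]=[0, 0, 0, 0]
Initial: VV[3]=[0, 0, 0, 0]
Event 1: SEND 2->1: VV[2][2]++ -> VV[2]=[0, 0, 1, 0], msg_vec=[0, 0, 1, 0]; VV[1]=max(VV[1],msg_vec) then VV[1][1]++ -> VV[1]=[0, 1, 1, 0]
Event 2: LOCAL 0: VV[0][0]++ -> VV[0]=[1, 0, 0, 0]
Event 3: SEND 3->0: VV[3][3]++ -> VV[3]=[0, 0, 0, 1], msg_vec=[0, 0, 0, 1]; VV[0]=max(VV[0],msg_vec) then VV[0][0]++ -> VV[0]=[2, 0, 0, 1]
Event 4: LOCAL 1: VV[1][1]++ -> VV[1]=[0, 2, 1, 0]
Event 5: LOCAL 1: VV[1][1]++ -> VV[1]=[0, 3, 1, 0]
Event 6: SEND 1->3: VV[1][1]++ -> VV[1]=[0, 4, 1, 0], msg_vec=[0, 4, 1, 0]; VV[3]=max(VV[3],msg_vec) then VV[3][3]++ -> VV[3]=[0, 4, 1, 2]
Event 7: LOCAL 3: VV[3][3]++ -> VV[3]=[0, 4, 1, 3]
Final vectors: VV[0]=[2, 0, 0, 1]; VV[1]=[0, 4, 1, 0]; VV[2]=[0, 0, 1, 0]; VV[3]=[0, 4, 1, 3]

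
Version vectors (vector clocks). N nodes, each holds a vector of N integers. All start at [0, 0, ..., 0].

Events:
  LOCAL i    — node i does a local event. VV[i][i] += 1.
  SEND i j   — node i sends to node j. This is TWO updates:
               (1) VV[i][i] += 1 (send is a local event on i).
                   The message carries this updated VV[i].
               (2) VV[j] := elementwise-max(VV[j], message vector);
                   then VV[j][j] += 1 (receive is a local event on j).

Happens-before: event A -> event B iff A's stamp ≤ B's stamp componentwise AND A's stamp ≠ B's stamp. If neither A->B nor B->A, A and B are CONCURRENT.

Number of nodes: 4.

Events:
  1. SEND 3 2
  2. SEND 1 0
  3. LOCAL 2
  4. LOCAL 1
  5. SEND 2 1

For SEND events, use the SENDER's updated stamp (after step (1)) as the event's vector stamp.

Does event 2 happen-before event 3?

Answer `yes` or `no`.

Answer: no

Derivation:
Initial: VV[0]=[0, 0, 0, 0]
Initial: VV[1]=[0, 0, 0, 0]
Initial: VV[2]=[0, 0, 0, 0]
Initial: VV[3]=[0, 0, 0, 0]
Event 1: SEND 3->2: VV[3][3]++ -> VV[3]=[0, 0, 0, 1], msg_vec=[0, 0, 0, 1]; VV[2]=max(VV[2],msg_vec) then VV[2][2]++ -> VV[2]=[0, 0, 1, 1]
Event 2: SEND 1->0: VV[1][1]++ -> VV[1]=[0, 1, 0, 0], msg_vec=[0, 1, 0, 0]; VV[0]=max(VV[0],msg_vec) then VV[0][0]++ -> VV[0]=[1, 1, 0, 0]
Event 3: LOCAL 2: VV[2][2]++ -> VV[2]=[0, 0, 2, 1]
Event 4: LOCAL 1: VV[1][1]++ -> VV[1]=[0, 2, 0, 0]
Event 5: SEND 2->1: VV[2][2]++ -> VV[2]=[0, 0, 3, 1], msg_vec=[0, 0, 3, 1]; VV[1]=max(VV[1],msg_vec) then VV[1][1]++ -> VV[1]=[0, 3, 3, 1]
Event 2 stamp: [0, 1, 0, 0]
Event 3 stamp: [0, 0, 2, 1]
[0, 1, 0, 0] <= [0, 0, 2, 1]? False. Equal? False. Happens-before: False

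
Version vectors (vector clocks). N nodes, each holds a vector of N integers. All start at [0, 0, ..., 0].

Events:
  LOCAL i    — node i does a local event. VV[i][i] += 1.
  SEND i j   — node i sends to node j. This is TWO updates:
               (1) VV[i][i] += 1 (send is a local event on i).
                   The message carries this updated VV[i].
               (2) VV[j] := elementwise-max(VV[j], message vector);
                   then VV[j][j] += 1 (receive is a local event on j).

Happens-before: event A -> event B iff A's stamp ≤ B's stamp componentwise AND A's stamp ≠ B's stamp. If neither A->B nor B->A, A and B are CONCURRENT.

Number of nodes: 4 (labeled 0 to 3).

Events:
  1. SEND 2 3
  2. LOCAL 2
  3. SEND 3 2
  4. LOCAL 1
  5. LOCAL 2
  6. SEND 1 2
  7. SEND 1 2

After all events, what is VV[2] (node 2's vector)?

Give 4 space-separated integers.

Answer: 0 3 6 2

Derivation:
Initial: VV[0]=[0, 0, 0, 0]
Initial: VV[1]=[0, 0, 0, 0]
Initial: VV[2]=[0, 0, 0, 0]
Initial: VV[3]=[0, 0, 0, 0]
Event 1: SEND 2->3: VV[2][2]++ -> VV[2]=[0, 0, 1, 0], msg_vec=[0, 0, 1, 0]; VV[3]=max(VV[3],msg_vec) then VV[3][3]++ -> VV[3]=[0, 0, 1, 1]
Event 2: LOCAL 2: VV[2][2]++ -> VV[2]=[0, 0, 2, 0]
Event 3: SEND 3->2: VV[3][3]++ -> VV[3]=[0, 0, 1, 2], msg_vec=[0, 0, 1, 2]; VV[2]=max(VV[2],msg_vec) then VV[2][2]++ -> VV[2]=[0, 0, 3, 2]
Event 4: LOCAL 1: VV[1][1]++ -> VV[1]=[0, 1, 0, 0]
Event 5: LOCAL 2: VV[2][2]++ -> VV[2]=[0, 0, 4, 2]
Event 6: SEND 1->2: VV[1][1]++ -> VV[1]=[0, 2, 0, 0], msg_vec=[0, 2, 0, 0]; VV[2]=max(VV[2],msg_vec) then VV[2][2]++ -> VV[2]=[0, 2, 5, 2]
Event 7: SEND 1->2: VV[1][1]++ -> VV[1]=[0, 3, 0, 0], msg_vec=[0, 3, 0, 0]; VV[2]=max(VV[2],msg_vec) then VV[2][2]++ -> VV[2]=[0, 3, 6, 2]
Final vectors: VV[0]=[0, 0, 0, 0]; VV[1]=[0, 3, 0, 0]; VV[2]=[0, 3, 6, 2]; VV[3]=[0, 0, 1, 2]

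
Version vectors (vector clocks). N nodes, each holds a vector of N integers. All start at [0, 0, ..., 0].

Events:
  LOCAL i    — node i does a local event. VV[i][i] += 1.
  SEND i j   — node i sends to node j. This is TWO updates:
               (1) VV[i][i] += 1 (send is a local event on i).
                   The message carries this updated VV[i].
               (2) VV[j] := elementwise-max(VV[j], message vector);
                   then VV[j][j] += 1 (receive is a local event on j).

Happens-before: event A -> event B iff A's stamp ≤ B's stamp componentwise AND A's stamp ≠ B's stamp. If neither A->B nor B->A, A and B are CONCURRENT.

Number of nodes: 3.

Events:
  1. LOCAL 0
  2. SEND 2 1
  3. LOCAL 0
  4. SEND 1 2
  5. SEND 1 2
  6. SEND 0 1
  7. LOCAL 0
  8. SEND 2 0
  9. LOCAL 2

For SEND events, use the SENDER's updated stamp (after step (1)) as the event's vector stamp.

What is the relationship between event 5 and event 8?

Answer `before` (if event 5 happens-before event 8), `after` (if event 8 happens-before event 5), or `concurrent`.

Initial: VV[0]=[0, 0, 0]
Initial: VV[1]=[0, 0, 0]
Initial: VV[2]=[0, 0, 0]
Event 1: LOCAL 0: VV[0][0]++ -> VV[0]=[1, 0, 0]
Event 2: SEND 2->1: VV[2][2]++ -> VV[2]=[0, 0, 1], msg_vec=[0, 0, 1]; VV[1]=max(VV[1],msg_vec) then VV[1][1]++ -> VV[1]=[0, 1, 1]
Event 3: LOCAL 0: VV[0][0]++ -> VV[0]=[2, 0, 0]
Event 4: SEND 1->2: VV[1][1]++ -> VV[1]=[0, 2, 1], msg_vec=[0, 2, 1]; VV[2]=max(VV[2],msg_vec) then VV[2][2]++ -> VV[2]=[0, 2, 2]
Event 5: SEND 1->2: VV[1][1]++ -> VV[1]=[0, 3, 1], msg_vec=[0, 3, 1]; VV[2]=max(VV[2],msg_vec) then VV[2][2]++ -> VV[2]=[0, 3, 3]
Event 6: SEND 0->1: VV[0][0]++ -> VV[0]=[3, 0, 0], msg_vec=[3, 0, 0]; VV[1]=max(VV[1],msg_vec) then VV[1][1]++ -> VV[1]=[3, 4, 1]
Event 7: LOCAL 0: VV[0][0]++ -> VV[0]=[4, 0, 0]
Event 8: SEND 2->0: VV[2][2]++ -> VV[2]=[0, 3, 4], msg_vec=[0, 3, 4]; VV[0]=max(VV[0],msg_vec) then VV[0][0]++ -> VV[0]=[5, 3, 4]
Event 9: LOCAL 2: VV[2][2]++ -> VV[2]=[0, 3, 5]
Event 5 stamp: [0, 3, 1]
Event 8 stamp: [0, 3, 4]
[0, 3, 1] <= [0, 3, 4]? True
[0, 3, 4] <= [0, 3, 1]? False
Relation: before

Answer: before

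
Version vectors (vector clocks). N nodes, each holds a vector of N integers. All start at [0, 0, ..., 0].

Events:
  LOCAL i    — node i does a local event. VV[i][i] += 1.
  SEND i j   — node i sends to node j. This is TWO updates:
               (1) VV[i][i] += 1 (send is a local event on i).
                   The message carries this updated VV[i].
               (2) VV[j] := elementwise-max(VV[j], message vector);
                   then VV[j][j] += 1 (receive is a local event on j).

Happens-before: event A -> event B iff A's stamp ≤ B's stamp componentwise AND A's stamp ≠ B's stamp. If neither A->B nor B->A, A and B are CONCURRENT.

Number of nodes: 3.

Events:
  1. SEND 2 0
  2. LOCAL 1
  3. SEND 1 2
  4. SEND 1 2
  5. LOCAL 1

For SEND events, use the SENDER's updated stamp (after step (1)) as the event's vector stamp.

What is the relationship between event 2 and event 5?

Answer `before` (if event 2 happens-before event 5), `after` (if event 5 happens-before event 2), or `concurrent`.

Answer: before

Derivation:
Initial: VV[0]=[0, 0, 0]
Initial: VV[1]=[0, 0, 0]
Initial: VV[2]=[0, 0, 0]
Event 1: SEND 2->0: VV[2][2]++ -> VV[2]=[0, 0, 1], msg_vec=[0, 0, 1]; VV[0]=max(VV[0],msg_vec) then VV[0][0]++ -> VV[0]=[1, 0, 1]
Event 2: LOCAL 1: VV[1][1]++ -> VV[1]=[0, 1, 0]
Event 3: SEND 1->2: VV[1][1]++ -> VV[1]=[0, 2, 0], msg_vec=[0, 2, 0]; VV[2]=max(VV[2],msg_vec) then VV[2][2]++ -> VV[2]=[0, 2, 2]
Event 4: SEND 1->2: VV[1][1]++ -> VV[1]=[0, 3, 0], msg_vec=[0, 3, 0]; VV[2]=max(VV[2],msg_vec) then VV[2][2]++ -> VV[2]=[0, 3, 3]
Event 5: LOCAL 1: VV[1][1]++ -> VV[1]=[0, 4, 0]
Event 2 stamp: [0, 1, 0]
Event 5 stamp: [0, 4, 0]
[0, 1, 0] <= [0, 4, 0]? True
[0, 4, 0] <= [0, 1, 0]? False
Relation: before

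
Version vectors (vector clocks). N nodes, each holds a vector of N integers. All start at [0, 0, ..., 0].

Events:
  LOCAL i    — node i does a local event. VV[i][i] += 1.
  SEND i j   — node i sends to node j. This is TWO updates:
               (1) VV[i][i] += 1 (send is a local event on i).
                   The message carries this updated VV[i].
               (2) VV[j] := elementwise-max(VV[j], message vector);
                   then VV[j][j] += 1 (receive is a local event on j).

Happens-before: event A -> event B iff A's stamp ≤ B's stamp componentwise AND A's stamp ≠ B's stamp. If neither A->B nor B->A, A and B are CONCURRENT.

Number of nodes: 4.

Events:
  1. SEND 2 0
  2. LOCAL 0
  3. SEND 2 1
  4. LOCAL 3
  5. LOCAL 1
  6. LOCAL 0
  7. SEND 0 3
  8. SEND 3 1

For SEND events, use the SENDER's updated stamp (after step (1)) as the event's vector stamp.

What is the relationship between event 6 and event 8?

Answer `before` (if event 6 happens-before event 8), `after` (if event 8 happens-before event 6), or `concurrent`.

Initial: VV[0]=[0, 0, 0, 0]
Initial: VV[1]=[0, 0, 0, 0]
Initial: VV[2]=[0, 0, 0, 0]
Initial: VV[3]=[0, 0, 0, 0]
Event 1: SEND 2->0: VV[2][2]++ -> VV[2]=[0, 0, 1, 0], msg_vec=[0, 0, 1, 0]; VV[0]=max(VV[0],msg_vec) then VV[0][0]++ -> VV[0]=[1, 0, 1, 0]
Event 2: LOCAL 0: VV[0][0]++ -> VV[0]=[2, 0, 1, 0]
Event 3: SEND 2->1: VV[2][2]++ -> VV[2]=[0, 0, 2, 0], msg_vec=[0, 0, 2, 0]; VV[1]=max(VV[1],msg_vec) then VV[1][1]++ -> VV[1]=[0, 1, 2, 0]
Event 4: LOCAL 3: VV[3][3]++ -> VV[3]=[0, 0, 0, 1]
Event 5: LOCAL 1: VV[1][1]++ -> VV[1]=[0, 2, 2, 0]
Event 6: LOCAL 0: VV[0][0]++ -> VV[0]=[3, 0, 1, 0]
Event 7: SEND 0->3: VV[0][0]++ -> VV[0]=[4, 0, 1, 0], msg_vec=[4, 0, 1, 0]; VV[3]=max(VV[3],msg_vec) then VV[3][3]++ -> VV[3]=[4, 0, 1, 2]
Event 8: SEND 3->1: VV[3][3]++ -> VV[3]=[4, 0, 1, 3], msg_vec=[4, 0, 1, 3]; VV[1]=max(VV[1],msg_vec) then VV[1][1]++ -> VV[1]=[4, 3, 2, 3]
Event 6 stamp: [3, 0, 1, 0]
Event 8 stamp: [4, 0, 1, 3]
[3, 0, 1, 0] <= [4, 0, 1, 3]? True
[4, 0, 1, 3] <= [3, 0, 1, 0]? False
Relation: before

Answer: before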